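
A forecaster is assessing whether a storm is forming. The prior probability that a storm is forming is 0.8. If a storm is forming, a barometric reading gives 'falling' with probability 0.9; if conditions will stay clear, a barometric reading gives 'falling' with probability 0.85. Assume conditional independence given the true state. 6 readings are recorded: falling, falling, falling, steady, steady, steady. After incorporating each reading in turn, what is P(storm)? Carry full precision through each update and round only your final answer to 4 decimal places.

0.5845

After 'falling': P(storm) = 0.9·0.8000 / (0.9·0.8000 + 0.85·0.2000) ≈ 0.8090
After 'falling': P(storm) = 0.9·0.8090 / (0.9·0.8090 + 0.85·0.1910) ≈ 0.8177
After 'falling': P(storm) = 0.9·0.8177 / (0.9·0.8177 + 0.85·0.1823) ≈ 0.8260
After 'steady': P(storm) = 0.1·0.8260 / (0.1·0.8260 + 0.15·0.1740) ≈ 0.7599
After 'steady': P(storm) = 0.1·0.7599 / (0.1·0.7599 + 0.15·0.2401) ≈ 0.6785
After 'steady': P(storm) = 0.1·0.6785 / (0.1·0.6785 + 0.15·0.3215) ≈ 0.5845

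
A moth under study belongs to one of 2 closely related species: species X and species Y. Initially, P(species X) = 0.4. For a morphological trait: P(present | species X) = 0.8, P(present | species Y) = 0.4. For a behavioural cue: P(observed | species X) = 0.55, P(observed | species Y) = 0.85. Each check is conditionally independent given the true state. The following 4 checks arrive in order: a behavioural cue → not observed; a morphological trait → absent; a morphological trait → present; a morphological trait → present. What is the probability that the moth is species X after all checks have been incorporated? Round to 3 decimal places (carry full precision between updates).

0.727

Apply Bayes' rule sequentially, carrying P(species X) forward.
After a behavioural cue='not observed': P(species X) = 0.45·0.4000 / (0.45·0.4000 + 0.15·0.6000) ≈ 0.6667
After a morphological trait='absent': P(species X) = 0.2·0.6667 / (0.2·0.6667 + 0.6·0.3333) ≈ 0.4000
After a morphological trait='present': P(species X) = 0.8·0.4000 / (0.8·0.4000 + 0.4·0.6000) ≈ 0.5714
After a morphological trait='present': P(species X) = 0.8·0.5714 / (0.8·0.5714 + 0.4·0.4286) ≈ 0.7273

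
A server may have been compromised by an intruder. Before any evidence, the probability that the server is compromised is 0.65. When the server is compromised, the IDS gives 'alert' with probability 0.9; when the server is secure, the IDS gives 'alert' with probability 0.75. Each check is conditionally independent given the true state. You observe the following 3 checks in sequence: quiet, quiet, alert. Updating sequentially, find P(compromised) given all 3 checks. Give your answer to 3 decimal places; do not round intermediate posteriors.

Each posterior becomes the prior for the next update.
After 'quiet': P(compromised) = 0.1·0.6500 / (0.1·0.6500 + 0.25·0.3500) ≈ 0.4262
After 'quiet': P(compromised) = 0.1·0.4262 / (0.1·0.4262 + 0.25·0.5738) ≈ 0.2291
After 'alert': P(compromised) = 0.9·0.2291 / (0.9·0.2291 + 0.75·0.7709) ≈ 0.2628

0.263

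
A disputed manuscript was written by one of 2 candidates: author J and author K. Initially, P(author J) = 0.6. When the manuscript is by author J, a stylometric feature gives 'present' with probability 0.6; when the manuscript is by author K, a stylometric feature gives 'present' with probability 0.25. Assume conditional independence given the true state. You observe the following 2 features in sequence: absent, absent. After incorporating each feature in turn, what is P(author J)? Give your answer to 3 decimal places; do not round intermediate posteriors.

After 'absent': P(author J) = 0.4·0.6000 / (0.4·0.6000 + 0.75·0.4000) ≈ 0.4444
After 'absent': P(author J) = 0.4·0.4444 / (0.4·0.4444 + 0.75·0.5556) ≈ 0.2991

0.299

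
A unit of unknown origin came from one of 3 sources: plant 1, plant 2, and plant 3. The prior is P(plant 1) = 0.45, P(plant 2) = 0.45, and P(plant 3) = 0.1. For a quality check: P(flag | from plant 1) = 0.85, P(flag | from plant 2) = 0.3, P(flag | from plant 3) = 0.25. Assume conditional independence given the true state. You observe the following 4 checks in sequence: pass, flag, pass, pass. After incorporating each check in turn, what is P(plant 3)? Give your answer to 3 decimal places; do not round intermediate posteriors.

0.181

After 'pass': normaliser = 0.15·0.4500 + 0.7·0.4500 + 0.75·0.1000; P(plant 1) ≈ 0.1475, P(plant 2) ≈ 0.6885, P(plant 3) ≈ 0.1639
After 'flag': normaliser = 0.85·0.1475 + 0.3·0.6885 + 0.25·0.1639; P(plant 1) ≈ 0.3363, P(plant 2) ≈ 0.5538, P(plant 3) ≈ 0.1099
After 'pass': normaliser = 0.15·0.3363 + 0.7·0.5538 + 0.75·0.1099; P(plant 1) ≈ 0.0969, P(plant 2) ≈ 0.7448, P(plant 3) ≈ 0.1583
After 'pass': normaliser = 0.15·0.0969 + 0.7·0.7448 + 0.75·0.1583; P(plant 1) ≈ 0.0222, P(plant 2) ≈ 0.7964, P(plant 3) ≈ 0.1814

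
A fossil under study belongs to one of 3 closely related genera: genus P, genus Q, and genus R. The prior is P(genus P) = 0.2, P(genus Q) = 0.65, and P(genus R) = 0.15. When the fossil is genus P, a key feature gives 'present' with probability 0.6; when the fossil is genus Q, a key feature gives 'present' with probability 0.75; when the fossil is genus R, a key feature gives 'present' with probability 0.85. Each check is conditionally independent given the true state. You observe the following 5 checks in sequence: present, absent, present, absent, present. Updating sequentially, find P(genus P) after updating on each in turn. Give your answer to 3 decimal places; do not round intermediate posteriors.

0.265

After 'present': normaliser = 0.6·0.2000 + 0.75·0.6500 + 0.85·0.1500; P(genus P) ≈ 0.1633, P(genus Q) ≈ 0.6633, P(genus R) ≈ 0.1735
After 'absent': normaliser = 0.4·0.1633 + 0.25·0.6633 + 0.15·0.1735; P(genus P) ≈ 0.2540, P(genus Q) ≈ 0.6448, P(genus R) ≈ 0.1012
After 'present': normaliser = 0.6·0.2540 + 0.75·0.6448 + 0.85·0.1012; P(genus P) ≈ 0.2110, P(genus Q) ≈ 0.6698, P(genus R) ≈ 0.1191
After 'absent': normaliser = 0.4·0.2110 + 0.25·0.6698 + 0.15·0.1191; P(genus P) ≈ 0.3130, P(genus Q) ≈ 0.6208, P(genus R) ≈ 0.0662
After 'present': normaliser = 0.6·0.3130 + 0.75·0.6208 + 0.85·0.0662; P(genus P) ≈ 0.2646, P(genus Q) ≈ 0.6561, P(genus R) ≈ 0.0793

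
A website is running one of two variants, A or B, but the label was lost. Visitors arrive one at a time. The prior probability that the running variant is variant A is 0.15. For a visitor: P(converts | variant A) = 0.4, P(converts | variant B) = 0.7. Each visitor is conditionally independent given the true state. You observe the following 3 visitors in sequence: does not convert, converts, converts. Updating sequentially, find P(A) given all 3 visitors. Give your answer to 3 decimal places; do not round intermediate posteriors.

0.103

Each posterior becomes the prior for the next update.
After 'does not convert': P(A) = 0.6·0.1500 / (0.6·0.1500 + 0.3·0.8500) ≈ 0.2609
After 'converts': P(A) = 0.4·0.2609 / (0.4·0.2609 + 0.7·0.7391) ≈ 0.1678
After 'converts': P(A) = 0.4·0.1678 / (0.4·0.1678 + 0.7·0.8322) ≈ 0.1033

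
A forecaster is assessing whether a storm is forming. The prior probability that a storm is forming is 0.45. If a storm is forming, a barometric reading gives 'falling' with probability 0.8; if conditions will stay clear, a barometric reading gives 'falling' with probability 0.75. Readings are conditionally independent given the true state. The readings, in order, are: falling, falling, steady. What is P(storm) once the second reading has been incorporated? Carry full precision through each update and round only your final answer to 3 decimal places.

0.482

After 'falling': P(storm) = 0.8·0.4500 / (0.8·0.4500 + 0.75·0.5500) ≈ 0.4660
After 'falling': P(storm) = 0.8·0.4660 / (0.8·0.4660 + 0.75·0.5340) ≈ 0.4821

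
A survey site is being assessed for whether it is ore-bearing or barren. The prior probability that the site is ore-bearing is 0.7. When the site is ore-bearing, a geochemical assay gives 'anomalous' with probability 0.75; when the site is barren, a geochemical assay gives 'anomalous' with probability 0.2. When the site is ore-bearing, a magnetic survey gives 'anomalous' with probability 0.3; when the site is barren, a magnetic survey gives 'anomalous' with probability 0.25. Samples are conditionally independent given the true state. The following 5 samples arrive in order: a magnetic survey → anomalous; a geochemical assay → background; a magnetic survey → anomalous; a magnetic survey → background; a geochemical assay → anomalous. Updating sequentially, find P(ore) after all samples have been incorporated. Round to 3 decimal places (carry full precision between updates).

After a magnetic survey='anomalous': P(ore) = 0.3·0.7000 / (0.3·0.7000 + 0.25·0.3000) ≈ 0.7368
After a geochemical assay='background': P(ore) = 0.25·0.7368 / (0.25·0.7368 + 0.8·0.2632) ≈ 0.4667
After a magnetic survey='anomalous': P(ore) = 0.3·0.4667 / (0.3·0.4667 + 0.25·0.5333) ≈ 0.5122
After a magnetic survey='background': P(ore) = 0.7·0.5122 / (0.7·0.5122 + 0.75·0.4878) ≈ 0.4949
After a geochemical assay='anomalous': P(ore) = 0.75·0.4949 / (0.75·0.4949 + 0.2·0.5051) ≈ 0.7861

0.786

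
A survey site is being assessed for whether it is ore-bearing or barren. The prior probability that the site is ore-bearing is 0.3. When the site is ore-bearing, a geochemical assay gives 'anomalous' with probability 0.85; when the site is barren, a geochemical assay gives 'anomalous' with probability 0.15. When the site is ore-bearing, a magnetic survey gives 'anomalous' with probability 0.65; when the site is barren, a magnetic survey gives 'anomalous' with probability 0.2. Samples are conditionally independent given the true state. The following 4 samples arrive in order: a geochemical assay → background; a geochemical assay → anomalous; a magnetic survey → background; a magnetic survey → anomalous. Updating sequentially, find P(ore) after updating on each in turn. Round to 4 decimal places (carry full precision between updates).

0.3786

After a geochemical assay='background': P(ore) = 0.15·0.3000 / (0.15·0.3000 + 0.85·0.7000) ≈ 0.0703
After a geochemical assay='anomalous': P(ore) = 0.85·0.0703 / (0.85·0.0703 + 0.15·0.9297) ≈ 0.3000
After a magnetic survey='background': P(ore) = 0.35·0.3000 / (0.35·0.3000 + 0.8·0.7000) ≈ 0.1579
After a magnetic survey='anomalous': P(ore) = 0.65·0.1579 / (0.65·0.1579 + 0.2·0.8421) ≈ 0.3786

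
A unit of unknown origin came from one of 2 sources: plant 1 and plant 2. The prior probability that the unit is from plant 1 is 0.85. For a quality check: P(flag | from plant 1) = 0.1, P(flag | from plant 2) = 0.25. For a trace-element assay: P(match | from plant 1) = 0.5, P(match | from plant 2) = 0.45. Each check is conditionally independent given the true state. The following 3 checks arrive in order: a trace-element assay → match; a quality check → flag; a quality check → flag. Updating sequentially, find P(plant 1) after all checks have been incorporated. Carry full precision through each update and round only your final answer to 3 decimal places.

0.502

After a trace-element assay='match': P(plant 1) = 0.5·0.8500 / (0.5·0.8500 + 0.45·0.1500) ≈ 0.8629
After a quality check='flag': P(plant 1) = 0.1·0.8629 / (0.1·0.8629 + 0.25·0.1371) ≈ 0.7158
After a quality check='flag': P(plant 1) = 0.1·0.7158 / (0.1·0.7158 + 0.25·0.2842) ≈ 0.5018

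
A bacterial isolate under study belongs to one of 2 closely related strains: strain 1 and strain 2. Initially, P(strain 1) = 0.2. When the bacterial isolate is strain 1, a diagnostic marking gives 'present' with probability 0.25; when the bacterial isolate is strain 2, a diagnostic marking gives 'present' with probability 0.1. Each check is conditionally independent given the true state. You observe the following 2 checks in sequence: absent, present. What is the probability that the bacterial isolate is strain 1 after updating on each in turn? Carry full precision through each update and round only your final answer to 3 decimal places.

After 'absent': P(strain 1) = 0.75·0.2000 / (0.75·0.2000 + 0.9·0.8000) ≈ 0.1724
After 'present': P(strain 1) = 0.25·0.1724 / (0.25·0.1724 + 0.1·0.8276) ≈ 0.3425

0.342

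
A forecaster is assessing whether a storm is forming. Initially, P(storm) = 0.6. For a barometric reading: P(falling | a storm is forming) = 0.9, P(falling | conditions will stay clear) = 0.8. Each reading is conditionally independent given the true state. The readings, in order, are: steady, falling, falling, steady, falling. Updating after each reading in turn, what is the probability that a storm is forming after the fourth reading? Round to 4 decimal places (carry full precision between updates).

0.3219

After 'steady': P(storm) = 0.1·0.6000 / (0.1·0.6000 + 0.2·0.4000) ≈ 0.4286
After 'falling': P(storm) = 0.9·0.4286 / (0.9·0.4286 + 0.8·0.5714) ≈ 0.4576
After 'falling': P(storm) = 0.9·0.4576 / (0.9·0.4576 + 0.8·0.5424) ≈ 0.4870
After 'steady': P(storm) = 0.1·0.4870 / (0.1·0.4870 + 0.2·0.5130) ≈ 0.3219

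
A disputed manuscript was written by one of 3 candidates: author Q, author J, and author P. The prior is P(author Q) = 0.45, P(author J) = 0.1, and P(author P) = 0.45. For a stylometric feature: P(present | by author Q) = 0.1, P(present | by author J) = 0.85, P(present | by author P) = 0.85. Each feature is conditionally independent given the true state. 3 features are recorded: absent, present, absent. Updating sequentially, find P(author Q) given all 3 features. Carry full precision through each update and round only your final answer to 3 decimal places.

After 'absent': normaliser = 0.9·0.4500 + 0.15·0.1000 + 0.15·0.4500; P(author Q) ≈ 0.8308, P(author J) ≈ 0.0308, P(author P) ≈ 0.1385
After 'present': normaliser = 0.1·0.8308 + 0.85·0.0308 + 0.85·0.1385; P(author Q) ≈ 0.3661, P(author J) ≈ 0.1153, P(author P) ≈ 0.5186
After 'absent': normaliser = 0.9·0.3661 + 0.15·0.1153 + 0.15·0.5186; P(author Q) ≈ 0.7760, P(author J) ≈ 0.0407, P(author P) ≈ 0.1832

0.776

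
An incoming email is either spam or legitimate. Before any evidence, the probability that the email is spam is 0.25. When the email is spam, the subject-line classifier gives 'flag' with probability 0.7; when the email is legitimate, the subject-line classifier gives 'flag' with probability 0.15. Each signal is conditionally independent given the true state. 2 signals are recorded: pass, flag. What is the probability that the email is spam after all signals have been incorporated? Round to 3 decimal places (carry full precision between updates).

0.354

After 'pass': P(spam) = 0.3·0.2500 / (0.3·0.2500 + 0.85·0.7500) ≈ 0.1053
After 'flag': P(spam) = 0.7·0.1053 / (0.7·0.1053 + 0.15·0.8947) ≈ 0.3544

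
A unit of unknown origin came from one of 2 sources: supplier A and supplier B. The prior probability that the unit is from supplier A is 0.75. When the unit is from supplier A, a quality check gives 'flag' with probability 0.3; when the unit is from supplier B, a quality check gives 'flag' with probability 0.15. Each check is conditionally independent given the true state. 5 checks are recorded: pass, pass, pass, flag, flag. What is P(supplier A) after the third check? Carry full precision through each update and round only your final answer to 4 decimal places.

0.6262

After 'pass': P(supplier A) = 0.7·0.7500 / (0.7·0.7500 + 0.85·0.2500) ≈ 0.7119
After 'pass': P(supplier A) = 0.7·0.7119 / (0.7·0.7119 + 0.85·0.2881) ≈ 0.6705
After 'pass': P(supplier A) = 0.7·0.6705 / (0.7·0.6705 + 0.85·0.3295) ≈ 0.6262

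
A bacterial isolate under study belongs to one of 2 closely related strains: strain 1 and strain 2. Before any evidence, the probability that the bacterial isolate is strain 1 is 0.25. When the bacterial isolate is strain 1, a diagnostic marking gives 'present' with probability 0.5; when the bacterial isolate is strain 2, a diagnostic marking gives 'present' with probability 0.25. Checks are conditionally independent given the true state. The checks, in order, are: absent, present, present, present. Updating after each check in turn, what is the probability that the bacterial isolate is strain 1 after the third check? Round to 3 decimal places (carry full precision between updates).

After 'absent': P(strain 1) = 0.5·0.2500 / (0.5·0.2500 + 0.75·0.7500) ≈ 0.1818
After 'present': P(strain 1) = 0.5·0.1818 / (0.5·0.1818 + 0.25·0.8182) ≈ 0.3077
After 'present': P(strain 1) = 0.5·0.3077 / (0.5·0.3077 + 0.25·0.6923) ≈ 0.4706

0.471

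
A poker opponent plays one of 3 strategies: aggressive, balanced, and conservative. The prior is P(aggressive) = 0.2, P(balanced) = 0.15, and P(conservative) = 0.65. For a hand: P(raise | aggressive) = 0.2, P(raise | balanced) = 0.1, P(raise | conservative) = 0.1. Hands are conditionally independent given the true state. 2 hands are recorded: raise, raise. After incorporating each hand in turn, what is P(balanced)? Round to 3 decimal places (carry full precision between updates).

After 'raise': normaliser = 0.2·0.2000 + 0.1·0.1500 + 0.1·0.6500; P(aggressive) ≈ 0.3333, P(balanced) ≈ 0.1250, P(conservative) ≈ 0.5417
After 'raise': normaliser = 0.2·0.3333 + 0.1·0.1250 + 0.1·0.5417; P(aggressive) ≈ 0.5000, P(balanced) ≈ 0.0938, P(conservative) ≈ 0.4062

0.094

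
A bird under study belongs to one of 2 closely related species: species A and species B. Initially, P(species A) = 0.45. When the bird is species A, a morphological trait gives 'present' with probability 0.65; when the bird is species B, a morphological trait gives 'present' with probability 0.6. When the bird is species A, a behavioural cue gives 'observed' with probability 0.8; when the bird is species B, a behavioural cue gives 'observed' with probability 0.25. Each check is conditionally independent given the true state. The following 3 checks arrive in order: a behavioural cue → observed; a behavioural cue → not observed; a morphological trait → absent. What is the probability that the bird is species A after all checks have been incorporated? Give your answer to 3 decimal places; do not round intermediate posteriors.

0.379

After a behavioural cue='observed': P(species A) = 0.8·0.4500 / (0.8·0.4500 + 0.25·0.5500) ≈ 0.7236
After a behavioural cue='not observed': P(species A) = 0.2·0.7236 / (0.2·0.7236 + 0.75·0.2764) ≈ 0.4111
After a morphological trait='absent': P(species A) = 0.35·0.4111 / (0.35·0.4111 + 0.4·0.5889) ≈ 0.3792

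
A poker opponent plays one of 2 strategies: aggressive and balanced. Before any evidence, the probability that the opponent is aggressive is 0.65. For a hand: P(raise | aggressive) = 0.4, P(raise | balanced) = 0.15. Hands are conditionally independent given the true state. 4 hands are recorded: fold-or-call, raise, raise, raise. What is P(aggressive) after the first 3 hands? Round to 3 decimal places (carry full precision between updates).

0.903

After 'fold-or-call': P(aggressive) = 0.6·0.6500 / (0.6·0.6500 + 0.85·0.3500) ≈ 0.5673
After 'raise': P(aggressive) = 0.4·0.5673 / (0.4·0.5673 + 0.15·0.4327) ≈ 0.7776
After 'raise': P(aggressive) = 0.4·0.7776 / (0.4·0.7776 + 0.15·0.2224) ≈ 0.9031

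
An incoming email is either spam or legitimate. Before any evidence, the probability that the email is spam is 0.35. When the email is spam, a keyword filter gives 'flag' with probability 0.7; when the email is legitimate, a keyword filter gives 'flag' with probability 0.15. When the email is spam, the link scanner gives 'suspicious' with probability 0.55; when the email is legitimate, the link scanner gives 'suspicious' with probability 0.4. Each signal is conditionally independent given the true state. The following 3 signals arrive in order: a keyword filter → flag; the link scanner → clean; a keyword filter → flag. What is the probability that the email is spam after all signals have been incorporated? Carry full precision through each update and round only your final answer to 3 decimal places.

0.898

After a keyword filter='flag': P(spam) = 0.7·0.3500 / (0.7·0.3500 + 0.15·0.6500) ≈ 0.7153
After the link scanner='clean': P(spam) = 0.45·0.7153 / (0.45·0.7153 + 0.6·0.2847) ≈ 0.6533
After a keyword filter='flag': P(spam) = 0.7·0.6533 / (0.7·0.6533 + 0.15·0.3467) ≈ 0.8979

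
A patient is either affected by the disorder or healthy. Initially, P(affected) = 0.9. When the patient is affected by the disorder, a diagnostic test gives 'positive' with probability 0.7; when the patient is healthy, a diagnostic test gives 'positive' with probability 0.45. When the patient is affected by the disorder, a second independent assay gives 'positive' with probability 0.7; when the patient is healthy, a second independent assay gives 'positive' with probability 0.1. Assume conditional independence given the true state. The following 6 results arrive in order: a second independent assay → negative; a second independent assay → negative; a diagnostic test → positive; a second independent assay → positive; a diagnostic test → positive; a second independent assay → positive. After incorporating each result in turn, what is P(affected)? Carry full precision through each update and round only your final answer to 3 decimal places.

After a second independent assay='negative': P(affected) = 0.3·0.9000 / (0.3·0.9000 + 0.9·0.1000) ≈ 0.7500
After a second independent assay='negative': P(affected) = 0.3·0.7500 / (0.3·0.7500 + 0.9·0.2500) ≈ 0.5000
After a diagnostic test='positive': P(affected) = 0.7·0.5000 / (0.7·0.5000 + 0.45·0.5000) ≈ 0.6087
After a second independent assay='positive': P(affected) = 0.7·0.6087 / (0.7·0.6087 + 0.1·0.3913) ≈ 0.9159
After a diagnostic test='positive': P(affected) = 0.7·0.9159 / (0.7·0.9159 + 0.45·0.0841) ≈ 0.9443
After a second independent assay='positive': P(affected) = 0.7·0.9443 / (0.7·0.9443 + 0.1·0.0557) ≈ 0.9916

0.992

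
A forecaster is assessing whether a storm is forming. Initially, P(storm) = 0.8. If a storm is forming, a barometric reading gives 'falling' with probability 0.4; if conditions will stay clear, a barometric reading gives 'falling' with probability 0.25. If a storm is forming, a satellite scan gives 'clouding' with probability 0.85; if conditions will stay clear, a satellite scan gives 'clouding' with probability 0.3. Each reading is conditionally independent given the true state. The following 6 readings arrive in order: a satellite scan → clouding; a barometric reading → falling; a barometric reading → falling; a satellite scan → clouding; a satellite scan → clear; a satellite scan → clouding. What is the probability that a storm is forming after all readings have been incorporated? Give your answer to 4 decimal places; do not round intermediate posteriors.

0.9804

Each posterior becomes the prior for the next update.
After a satellite scan='clouding': P(storm) = 0.85·0.8000 / (0.85·0.8000 + 0.3·0.2000) ≈ 0.9189
After a barometric reading='falling': P(storm) = 0.4·0.9189 / (0.4·0.9189 + 0.25·0.0811) ≈ 0.9477
After a barometric reading='falling': P(storm) = 0.4·0.9477 / (0.4·0.9477 + 0.25·0.0523) ≈ 0.9667
After a satellite scan='clouding': P(storm) = 0.85·0.9667 / (0.85·0.9667 + 0.3·0.0333) ≈ 0.9880
After a satellite scan='clear': P(storm) = 0.15·0.9880 / (0.15·0.9880 + 0.7·0.0120) ≈ 0.9463
After a satellite scan='clouding': P(storm) = 0.85·0.9463 / (0.85·0.9463 + 0.3·0.0537) ≈ 0.9804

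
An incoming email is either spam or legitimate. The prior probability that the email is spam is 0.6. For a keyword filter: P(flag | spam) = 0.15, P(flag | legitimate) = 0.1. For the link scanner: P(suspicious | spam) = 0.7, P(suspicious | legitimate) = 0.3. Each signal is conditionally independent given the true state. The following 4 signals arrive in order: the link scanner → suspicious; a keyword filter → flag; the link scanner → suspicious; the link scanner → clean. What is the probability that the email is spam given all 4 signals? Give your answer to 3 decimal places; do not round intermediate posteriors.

After the link scanner='suspicious': P(spam) = 0.7·0.6000 / (0.7·0.6000 + 0.3·0.4000) ≈ 0.7778
After a keyword filter='flag': P(spam) = 0.15·0.7778 / (0.15·0.7778 + 0.1·0.2222) ≈ 0.8400
After the link scanner='suspicious': P(spam) = 0.7·0.8400 / (0.7·0.8400 + 0.3·0.1600) ≈ 0.9245
After the link scanner='clean': P(spam) = 0.3·0.9245 / (0.3·0.9245 + 0.7·0.0755) ≈ 0.8400

0.840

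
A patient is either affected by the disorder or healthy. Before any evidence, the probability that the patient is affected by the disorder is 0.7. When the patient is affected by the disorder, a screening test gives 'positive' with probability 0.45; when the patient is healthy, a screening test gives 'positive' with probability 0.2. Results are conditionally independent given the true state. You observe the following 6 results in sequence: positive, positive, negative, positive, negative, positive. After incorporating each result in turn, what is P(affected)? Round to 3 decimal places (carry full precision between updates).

0.966

After 'positive': P(affected) = 0.45·0.7000 / (0.45·0.7000 + 0.2·0.3000) ≈ 0.8400
After 'positive': P(affected) = 0.45·0.8400 / (0.45·0.8400 + 0.2·0.1600) ≈ 0.9220
After 'negative': P(affected) = 0.55·0.9220 / (0.55·0.9220 + 0.8·0.0780) ≈ 0.8904
After 'positive': P(affected) = 0.45·0.8904 / (0.45·0.8904 + 0.2·0.1096) ≈ 0.9481
After 'negative': P(affected) = 0.55·0.9481 / (0.55·0.9481 + 0.8·0.0519) ≈ 0.9263
After 'positive': P(affected) = 0.45·0.9263 / (0.45·0.9263 + 0.2·0.0737) ≈ 0.9658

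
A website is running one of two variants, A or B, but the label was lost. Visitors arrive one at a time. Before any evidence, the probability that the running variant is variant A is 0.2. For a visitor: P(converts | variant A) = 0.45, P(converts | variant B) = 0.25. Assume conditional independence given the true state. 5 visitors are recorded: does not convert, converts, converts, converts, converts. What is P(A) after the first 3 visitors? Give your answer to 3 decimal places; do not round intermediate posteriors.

0.373

After 'does not convert': P(A) = 0.55·0.2000 / (0.55·0.2000 + 0.75·0.8000) ≈ 0.1549
After 'converts': P(A) = 0.45·0.1549 / (0.45·0.1549 + 0.25·0.8451) ≈ 0.2481
After 'converts': P(A) = 0.45·0.2481 / (0.45·0.2481 + 0.25·0.7519) ≈ 0.3726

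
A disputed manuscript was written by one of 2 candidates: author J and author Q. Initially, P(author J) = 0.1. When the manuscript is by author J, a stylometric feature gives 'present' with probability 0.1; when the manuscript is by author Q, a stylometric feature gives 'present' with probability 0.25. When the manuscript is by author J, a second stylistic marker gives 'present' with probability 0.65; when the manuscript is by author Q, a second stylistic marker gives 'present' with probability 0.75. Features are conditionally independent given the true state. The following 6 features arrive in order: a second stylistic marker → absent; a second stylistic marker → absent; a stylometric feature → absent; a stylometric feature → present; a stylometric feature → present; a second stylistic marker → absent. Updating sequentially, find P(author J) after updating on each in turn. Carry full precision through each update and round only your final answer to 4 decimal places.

0.0553

After a second stylistic marker='absent': P(author J) = 0.35·0.1000 / (0.35·0.1000 + 0.25·0.9000) ≈ 0.1346
After a second stylistic marker='absent': P(author J) = 0.35·0.1346 / (0.35·0.1346 + 0.25·0.8654) ≈ 0.1788
After a stylometric feature='absent': P(author J) = 0.9·0.1788 / (0.9·0.1788 + 0.75·0.8212) ≈ 0.2072
After a stylometric feature='present': P(author J) = 0.1·0.2072 / (0.1·0.2072 + 0.25·0.7928) ≈ 0.0946
After a stylometric feature='present': P(author J) = 0.1·0.0946 / (0.1·0.0946 + 0.25·0.9054) ≈ 0.0401
After a second stylistic marker='absent': P(author J) = 0.35·0.0401 / (0.35·0.0401 + 0.25·0.9599) ≈ 0.0553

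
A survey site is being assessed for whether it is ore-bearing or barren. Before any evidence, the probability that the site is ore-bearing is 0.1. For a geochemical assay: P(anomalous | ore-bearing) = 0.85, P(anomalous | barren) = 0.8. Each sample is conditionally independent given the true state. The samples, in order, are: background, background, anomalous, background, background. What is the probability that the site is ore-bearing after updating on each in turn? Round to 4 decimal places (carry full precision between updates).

After 'background': P(ore) = 0.15·0.1000 / (0.15·0.1000 + 0.2·0.9000) ≈ 0.0769
After 'background': P(ore) = 0.15·0.0769 / (0.15·0.0769 + 0.2·0.9231) ≈ 0.0588
After 'anomalous': P(ore) = 0.85·0.0588 / (0.85·0.0588 + 0.8·0.9412) ≈ 0.0623
After 'background': P(ore) = 0.15·0.0623 / (0.15·0.0623 + 0.2·0.9377) ≈ 0.0474
After 'background': P(ore) = 0.15·0.0474 / (0.15·0.0474 + 0.2·0.9526) ≈ 0.0360

0.0360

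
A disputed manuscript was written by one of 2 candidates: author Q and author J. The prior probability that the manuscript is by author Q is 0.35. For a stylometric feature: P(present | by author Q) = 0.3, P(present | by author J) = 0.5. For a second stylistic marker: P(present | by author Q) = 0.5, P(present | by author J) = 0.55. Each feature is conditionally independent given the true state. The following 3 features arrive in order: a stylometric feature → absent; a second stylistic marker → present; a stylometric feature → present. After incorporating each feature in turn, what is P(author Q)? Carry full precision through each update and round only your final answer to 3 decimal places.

0.291

Apply Bayes' rule sequentially, carrying P(author Q) forward.
After a stylometric feature='absent': P(author Q) = 0.7·0.3500 / (0.7·0.3500 + 0.5·0.6500) ≈ 0.4298
After a second stylistic marker='present': P(author Q) = 0.5·0.4298 / (0.5·0.4298 + 0.55·0.5702) ≈ 0.4066
After a stylometric feature='present': P(author Q) = 0.3·0.4066 / (0.3·0.4066 + 0.5·0.5934) ≈ 0.2914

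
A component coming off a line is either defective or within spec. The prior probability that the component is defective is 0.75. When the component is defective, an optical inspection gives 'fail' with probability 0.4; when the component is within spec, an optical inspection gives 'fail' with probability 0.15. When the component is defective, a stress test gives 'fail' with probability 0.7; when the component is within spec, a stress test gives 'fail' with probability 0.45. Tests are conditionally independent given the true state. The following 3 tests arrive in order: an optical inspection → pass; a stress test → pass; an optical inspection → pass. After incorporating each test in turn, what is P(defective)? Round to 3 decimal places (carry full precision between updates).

After an optical inspection='pass': P(defective) = 0.6·0.7500 / (0.6·0.7500 + 0.85·0.2500) ≈ 0.6792
After a stress test='pass': P(defective) = 0.3·0.6792 / (0.3·0.6792 + 0.55·0.3208) ≈ 0.5360
After an optical inspection='pass': P(defective) = 0.6·0.5360 / (0.6·0.5360 + 0.85·0.4640) ≈ 0.4491

0.449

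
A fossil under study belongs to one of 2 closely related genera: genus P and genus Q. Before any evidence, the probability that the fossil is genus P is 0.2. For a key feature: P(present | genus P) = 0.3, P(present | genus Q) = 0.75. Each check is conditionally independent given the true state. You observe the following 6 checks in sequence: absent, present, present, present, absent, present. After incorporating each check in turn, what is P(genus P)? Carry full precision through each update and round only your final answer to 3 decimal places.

After 'absent': P(genus P) = 0.7·0.2000 / (0.7·0.2000 + 0.25·0.8000) ≈ 0.4118
After 'present': P(genus P) = 0.3·0.4118 / (0.3·0.4118 + 0.75·0.5882) ≈ 0.2188
After 'present': P(genus P) = 0.3·0.2188 / (0.3·0.2188 + 0.75·0.7812) ≈ 0.1007
After 'present': P(genus P) = 0.3·0.1007 / (0.3·0.1007 + 0.75·0.8993) ≈ 0.0429
After 'absent': P(genus P) = 0.7·0.0429 / (0.7·0.0429 + 0.25·0.9571) ≈ 0.1115
After 'present': P(genus P) = 0.3·0.1115 / (0.3·0.1115 + 0.75·0.8885) ≈ 0.0478

0.048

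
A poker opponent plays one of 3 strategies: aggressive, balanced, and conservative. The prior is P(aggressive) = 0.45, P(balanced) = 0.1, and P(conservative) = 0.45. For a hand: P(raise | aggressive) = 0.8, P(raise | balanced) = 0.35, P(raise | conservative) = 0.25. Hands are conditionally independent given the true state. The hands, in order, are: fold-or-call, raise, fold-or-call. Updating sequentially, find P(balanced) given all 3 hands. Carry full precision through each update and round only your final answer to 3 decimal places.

0.160

Each posterior becomes the prior for the next update.
After 'fold-or-call': normaliser = 0.2·0.4500 + 0.65·0.1000 + 0.75·0.4500; P(aggressive) ≈ 0.1827, P(balanced) ≈ 0.1320, P(conservative) ≈ 0.6853
After 'raise': normaliser = 0.8·0.1827 + 0.35·0.1320 + 0.25·0.6853; P(aggressive) ≈ 0.4020, P(balanced) ≈ 0.1270, P(conservative) ≈ 0.4710
After 'fold-or-call': normaliser = 0.2·0.4020 + 0.65·0.1270 + 0.75·0.4710; P(aggressive) ≈ 0.1557, P(balanced) ≈ 0.1599, P(conservative) ≈ 0.6844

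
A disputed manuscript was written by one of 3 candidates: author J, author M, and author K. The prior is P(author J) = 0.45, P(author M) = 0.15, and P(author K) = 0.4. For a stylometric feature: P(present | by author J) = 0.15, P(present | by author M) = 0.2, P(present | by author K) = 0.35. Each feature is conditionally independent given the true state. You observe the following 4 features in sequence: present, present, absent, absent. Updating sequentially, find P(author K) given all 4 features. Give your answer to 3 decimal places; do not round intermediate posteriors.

0.650

After 'present': normaliser = 0.15·0.4500 + 0.2·0.1500 + 0.35·0.4000; P(author J) ≈ 0.2842, P(author M) ≈ 0.1263, P(author K) ≈ 0.5895
After 'present': normaliser = 0.15·0.2842 + 0.2·0.1263 + 0.35·0.5895; P(author J) ≈ 0.1555, P(author M) ≈ 0.0921, P(author K) ≈ 0.7524
After 'absent': normaliser = 0.85·0.1555 + 0.8·0.0921 + 0.65·0.7524; P(author J) ≈ 0.1902, P(author M) ≈ 0.1061, P(author K) ≈ 0.7038
After 'absent': normaliser = 0.85·0.1902 + 0.8·0.1061 + 0.65·0.7038; P(author J) ≈ 0.2296, P(author M) ≈ 0.1205, P(author K) ≈ 0.6498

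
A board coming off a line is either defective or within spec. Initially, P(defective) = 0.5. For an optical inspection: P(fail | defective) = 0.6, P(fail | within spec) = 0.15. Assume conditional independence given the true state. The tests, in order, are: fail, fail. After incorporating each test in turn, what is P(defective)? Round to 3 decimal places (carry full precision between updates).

After 'fail': P(defective) = 0.6·0.5000 / (0.6·0.5000 + 0.15·0.5000) ≈ 0.8000
After 'fail': P(defective) = 0.6·0.8000 / (0.6·0.8000 + 0.15·0.2000) ≈ 0.9412

0.941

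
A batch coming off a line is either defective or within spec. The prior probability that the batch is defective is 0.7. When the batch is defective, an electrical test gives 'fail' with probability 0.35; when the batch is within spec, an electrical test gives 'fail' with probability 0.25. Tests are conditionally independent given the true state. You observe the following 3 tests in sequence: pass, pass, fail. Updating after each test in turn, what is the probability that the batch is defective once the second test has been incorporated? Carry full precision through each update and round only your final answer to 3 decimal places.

0.637

After 'pass': P(defective) = 0.65·0.7000 / (0.65·0.7000 + 0.75·0.3000) ≈ 0.6691
After 'pass': P(defective) = 0.65·0.6691 / (0.65·0.6691 + 0.75·0.3309) ≈ 0.6367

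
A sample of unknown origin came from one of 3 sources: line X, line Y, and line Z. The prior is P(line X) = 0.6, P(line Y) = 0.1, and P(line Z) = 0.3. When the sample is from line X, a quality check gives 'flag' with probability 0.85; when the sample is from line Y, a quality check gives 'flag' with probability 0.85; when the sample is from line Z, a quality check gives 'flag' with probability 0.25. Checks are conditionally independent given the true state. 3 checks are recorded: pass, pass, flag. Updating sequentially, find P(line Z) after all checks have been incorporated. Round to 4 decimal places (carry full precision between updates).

0.7591

After 'pass': normaliser = 0.15·0.6000 + 0.15·0.1000 + 0.75·0.3000; P(line X) ≈ 0.2727, P(line Y) ≈ 0.0455, P(line Z) ≈ 0.6818
After 'pass': normaliser = 0.15·0.2727 + 0.15·0.0455 + 0.75·0.6818; P(line X) ≈ 0.0732, P(line Y) ≈ 0.0122, P(line Z) ≈ 0.9146
After 'flag': normaliser = 0.85·0.0732 + 0.85·0.0122 + 0.25·0.9146; P(line X) ≈ 0.2065, P(line Y) ≈ 0.0344, P(line Z) ≈ 0.7591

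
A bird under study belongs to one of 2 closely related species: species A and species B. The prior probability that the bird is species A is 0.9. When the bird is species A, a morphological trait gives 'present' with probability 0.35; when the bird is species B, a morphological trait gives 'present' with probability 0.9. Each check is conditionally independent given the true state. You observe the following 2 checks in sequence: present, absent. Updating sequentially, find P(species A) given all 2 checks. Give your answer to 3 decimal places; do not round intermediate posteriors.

After 'present': P(species A) = 0.35·0.9000 / (0.35·0.9000 + 0.9·0.1000) ≈ 0.7778
After 'absent': P(species A) = 0.65·0.7778 / (0.65·0.7778 + 0.1·0.2222) ≈ 0.9579

0.958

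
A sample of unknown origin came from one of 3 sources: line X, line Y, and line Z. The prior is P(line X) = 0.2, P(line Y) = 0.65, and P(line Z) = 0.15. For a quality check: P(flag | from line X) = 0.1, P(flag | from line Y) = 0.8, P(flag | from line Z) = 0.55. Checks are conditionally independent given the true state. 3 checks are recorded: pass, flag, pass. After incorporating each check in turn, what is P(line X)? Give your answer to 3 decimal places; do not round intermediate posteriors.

0.302

After 'pass': normaliser = 0.9·0.2000 + 0.2·0.6500 + 0.45·0.1500; P(line X) ≈ 0.4768, P(line Y) ≈ 0.3444, P(line Z) ≈ 0.1788
After 'flag': normaliser = 0.1·0.4768 + 0.8·0.3444 + 0.55·0.1788; P(line X) ≈ 0.1131, P(line Y) ≈ 0.6536, P(line Z) ≈ 0.2333
After 'pass': normaliser = 0.9·0.1131 + 0.2·0.6536 + 0.45·0.2333; P(line X) ≈ 0.3016, P(line Y) ≈ 0.3873, P(line Z) ≈ 0.3111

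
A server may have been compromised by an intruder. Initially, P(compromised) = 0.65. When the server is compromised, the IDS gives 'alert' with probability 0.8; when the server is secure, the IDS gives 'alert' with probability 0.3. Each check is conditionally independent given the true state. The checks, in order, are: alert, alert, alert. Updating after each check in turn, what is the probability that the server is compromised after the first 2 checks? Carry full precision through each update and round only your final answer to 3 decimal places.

After 'alert': P(compromised) = 0.8·0.6500 / (0.8·0.6500 + 0.3·0.3500) ≈ 0.8320
After 'alert': P(compromised) = 0.8·0.8320 / (0.8·0.8320 + 0.3·0.1680) ≈ 0.9296

0.930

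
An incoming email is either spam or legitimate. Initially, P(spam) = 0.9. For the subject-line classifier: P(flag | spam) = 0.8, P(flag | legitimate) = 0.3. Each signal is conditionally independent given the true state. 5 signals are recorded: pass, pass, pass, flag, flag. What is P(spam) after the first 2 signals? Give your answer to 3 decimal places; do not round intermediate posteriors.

0.424

After 'pass': P(spam) = 0.2·0.9000 / (0.2·0.9000 + 0.7·0.1000) ≈ 0.7200
After 'pass': P(spam) = 0.2·0.7200 / (0.2·0.7200 + 0.7·0.2800) ≈ 0.4235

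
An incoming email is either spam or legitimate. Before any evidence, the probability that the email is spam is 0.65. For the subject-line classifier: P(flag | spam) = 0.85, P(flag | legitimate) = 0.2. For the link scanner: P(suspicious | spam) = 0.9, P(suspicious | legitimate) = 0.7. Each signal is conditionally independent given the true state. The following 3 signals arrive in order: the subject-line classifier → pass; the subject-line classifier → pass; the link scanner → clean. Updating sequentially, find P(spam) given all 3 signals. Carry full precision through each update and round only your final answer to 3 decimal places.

Each posterior becomes the prior for the next update.
After the subject-line classifier='pass': P(spam) = 0.15·0.6500 / (0.15·0.6500 + 0.8·0.3500) ≈ 0.2583
After the subject-line classifier='pass': P(spam) = 0.15·0.2583 / (0.15·0.2583 + 0.8·0.7417) ≈ 0.0613
After the link scanner='clean': P(spam) = 0.1·0.0613 / (0.1·0.0613 + 0.3·0.9387) ≈ 0.0213

0.021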